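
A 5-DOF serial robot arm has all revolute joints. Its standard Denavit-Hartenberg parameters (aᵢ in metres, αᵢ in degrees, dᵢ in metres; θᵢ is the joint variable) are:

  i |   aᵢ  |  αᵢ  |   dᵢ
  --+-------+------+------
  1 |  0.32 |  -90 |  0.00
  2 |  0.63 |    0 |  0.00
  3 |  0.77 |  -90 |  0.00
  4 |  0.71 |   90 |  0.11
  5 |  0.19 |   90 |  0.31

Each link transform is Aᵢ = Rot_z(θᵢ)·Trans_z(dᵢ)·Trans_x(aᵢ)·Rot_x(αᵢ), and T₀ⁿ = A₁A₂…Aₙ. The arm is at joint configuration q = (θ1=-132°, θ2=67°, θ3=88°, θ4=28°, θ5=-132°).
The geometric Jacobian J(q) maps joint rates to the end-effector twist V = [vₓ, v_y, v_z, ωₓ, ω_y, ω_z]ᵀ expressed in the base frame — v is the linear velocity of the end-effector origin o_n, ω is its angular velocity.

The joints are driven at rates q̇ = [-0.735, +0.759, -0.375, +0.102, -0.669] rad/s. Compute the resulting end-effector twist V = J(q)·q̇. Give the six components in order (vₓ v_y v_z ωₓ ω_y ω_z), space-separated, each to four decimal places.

0.8050 0.1410 0.4182 -0.3152 -0.0412 -0.5098

o_n = [0.4797, 0.5327, -1.2126]
J₁: ẑ×o_n = [-0.5327, 0.4797, 0.0000], ω = ẑ
J2: z=[0.7431, -0.6691, 0.0000] o=[-0.2141, -0.2378, 0.0000] → [0.8114, 0.9011, 1.0368, 0.7431, -0.6691, 0.0000]
J3: z=[0.7431, -0.6691, 0.0000] o=[-0.3788, -0.4207, -0.5799] → [0.4234, 0.4702, 1.2830, 0.7431, -0.6691, 0.0000]
J4: z=[0.2828, 0.3141, 0.9063] o=[0.0881, 0.0979, -0.9053] → [-0.4906, 0.4418, -0.0000, 0.2828, 0.3141, 0.9063]
J5: z=[0.9409, -0.2746, -0.1984] o=[0.2517, 0.7777, -1.0706] → [-0.0096, 0.0884, -0.1679, 0.9409, -0.2746, -0.1984]
V = J·q̇ = [0.8050, 0.1410, 0.4182, -0.3152, -0.0412, -0.5098]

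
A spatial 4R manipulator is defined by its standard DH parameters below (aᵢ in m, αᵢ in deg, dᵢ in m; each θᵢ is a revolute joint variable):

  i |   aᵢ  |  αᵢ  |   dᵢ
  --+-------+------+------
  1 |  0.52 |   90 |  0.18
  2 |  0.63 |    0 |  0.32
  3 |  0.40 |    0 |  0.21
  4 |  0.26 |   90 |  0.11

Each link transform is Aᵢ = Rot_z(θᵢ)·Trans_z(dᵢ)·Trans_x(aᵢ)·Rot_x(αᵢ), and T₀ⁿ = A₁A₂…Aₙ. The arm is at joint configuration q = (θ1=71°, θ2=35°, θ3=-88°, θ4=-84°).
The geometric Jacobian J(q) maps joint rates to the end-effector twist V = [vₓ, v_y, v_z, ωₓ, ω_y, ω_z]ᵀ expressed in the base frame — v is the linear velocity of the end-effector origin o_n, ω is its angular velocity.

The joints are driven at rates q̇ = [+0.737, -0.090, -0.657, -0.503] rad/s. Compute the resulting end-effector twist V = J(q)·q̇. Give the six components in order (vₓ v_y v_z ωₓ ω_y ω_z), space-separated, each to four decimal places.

-0.7429 0.3023 0.0114 -1.1819 0.4070 0.7370

o_n = [0.9589, 0.8191, 0.0446]
J₁: ẑ×o_n = [-0.8191, 0.9589, 0.0000], ω = ẑ
J2: z=[0.9455, -0.3256, 0.0000] o=[0.1693, 0.4917, 0.1800] → [0.0441, 0.1280, 0.5666, 0.9455, -0.3256, 0.0000]
J3: z=[0.9455, -0.3256, 0.0000] o=[0.6399, 0.8754, 0.5414] → [0.1617, 0.4697, 0.0506, 0.9455, -0.3256, 0.0000]
J4: z=[0.9455, -0.3256, 0.0000] o=[0.9168, 1.0347, 0.2219] → [0.0577, 0.1677, -0.1902, 0.9455, -0.3256, 0.0000]
V = J·q̇ = [-0.7429, 0.3023, 0.0114, -1.1819, 0.4070, 0.7370]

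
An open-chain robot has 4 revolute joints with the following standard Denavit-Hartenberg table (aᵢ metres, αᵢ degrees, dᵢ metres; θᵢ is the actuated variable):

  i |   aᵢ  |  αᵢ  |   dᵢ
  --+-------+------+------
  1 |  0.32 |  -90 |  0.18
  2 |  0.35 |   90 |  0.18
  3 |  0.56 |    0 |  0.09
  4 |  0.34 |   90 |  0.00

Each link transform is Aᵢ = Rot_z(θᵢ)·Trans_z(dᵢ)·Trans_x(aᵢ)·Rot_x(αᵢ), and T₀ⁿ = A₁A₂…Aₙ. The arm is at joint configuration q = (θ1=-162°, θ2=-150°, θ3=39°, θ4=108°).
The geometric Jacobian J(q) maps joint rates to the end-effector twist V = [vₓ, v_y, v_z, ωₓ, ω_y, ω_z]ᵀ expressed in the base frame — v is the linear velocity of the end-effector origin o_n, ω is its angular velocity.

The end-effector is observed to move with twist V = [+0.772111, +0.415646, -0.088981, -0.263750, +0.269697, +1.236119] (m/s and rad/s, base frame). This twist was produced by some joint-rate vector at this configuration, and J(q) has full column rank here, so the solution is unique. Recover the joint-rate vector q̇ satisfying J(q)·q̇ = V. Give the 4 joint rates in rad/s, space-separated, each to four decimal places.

0.9460 -0.3380 -0.2360 -0.0990

o_n = [0.3721, -0.6336, 0.3521]
J₁: ẑ×o_n = [0.6336, 0.3721, -0.0000], ω = ẑ
J2: z=[0.3090, -0.9511, 0.0000] o=[-0.3043, -0.0989, 0.1800] → [-0.1637, -0.0532, 0.4781, 0.3090, -0.9511, 0.0000]
J3: z=[0.4755, 0.1545, -0.8660] o=[0.0396, -0.1764, 0.3550] → [-0.3964, -0.2866, -0.2688, 0.4755, 0.1545, -0.8660]
J4: z=[0.4755, 0.1545, -0.8660] o=[0.5497, -0.3812, 0.4947] → [-0.2406, 0.2216, -0.0926, 0.4755, 0.1545, -0.8660]
q̇ = J⁺·V = [0.9460, -0.3380, -0.2360, -0.0990]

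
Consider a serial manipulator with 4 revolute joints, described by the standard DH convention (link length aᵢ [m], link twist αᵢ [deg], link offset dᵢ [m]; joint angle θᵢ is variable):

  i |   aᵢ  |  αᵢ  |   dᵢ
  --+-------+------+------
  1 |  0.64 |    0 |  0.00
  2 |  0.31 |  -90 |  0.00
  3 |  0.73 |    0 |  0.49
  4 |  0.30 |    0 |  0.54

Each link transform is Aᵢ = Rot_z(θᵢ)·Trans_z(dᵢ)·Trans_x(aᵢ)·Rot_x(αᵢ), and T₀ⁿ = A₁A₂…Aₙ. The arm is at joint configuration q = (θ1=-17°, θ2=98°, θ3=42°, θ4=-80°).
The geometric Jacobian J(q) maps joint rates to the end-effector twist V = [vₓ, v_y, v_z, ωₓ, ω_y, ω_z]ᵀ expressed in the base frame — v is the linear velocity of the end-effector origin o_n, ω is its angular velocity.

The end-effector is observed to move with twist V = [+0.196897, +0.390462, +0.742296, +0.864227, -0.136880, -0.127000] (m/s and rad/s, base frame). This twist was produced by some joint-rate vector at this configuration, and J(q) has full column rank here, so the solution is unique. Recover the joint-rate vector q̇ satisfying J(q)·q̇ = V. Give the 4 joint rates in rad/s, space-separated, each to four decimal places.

o_n = [-0.2349, 1.0495, -0.3038]
J₁: ẑ×o_n = [-1.0495, -0.2349, 0.0000], ω = ẑ
J2: z=[0.0000, 0.0000, 1.0000] o=[0.6120, -0.1871, 0.0000] → [-1.2366, -0.8470, 0.0000, 0.0000, 0.0000, 1.0000]
J3: z=[-0.9877, 0.1564, 0.0000] o=[0.6605, 0.1191, 0.0000] → [-0.0475, -0.3000, -0.7789, -0.9877, 0.1564, 0.0000]
J4: z=[-0.9877, 0.1564, 0.0000] o=[0.2614, 0.7315, -0.4885] → [0.0289, 0.1824, -0.2364, -0.9877, 0.1564, 0.0000]
q̇ = J⁺·V = [-0.0550, -0.0720, -0.9870, 0.1120]

-0.0550 -0.0720 -0.9870 0.1120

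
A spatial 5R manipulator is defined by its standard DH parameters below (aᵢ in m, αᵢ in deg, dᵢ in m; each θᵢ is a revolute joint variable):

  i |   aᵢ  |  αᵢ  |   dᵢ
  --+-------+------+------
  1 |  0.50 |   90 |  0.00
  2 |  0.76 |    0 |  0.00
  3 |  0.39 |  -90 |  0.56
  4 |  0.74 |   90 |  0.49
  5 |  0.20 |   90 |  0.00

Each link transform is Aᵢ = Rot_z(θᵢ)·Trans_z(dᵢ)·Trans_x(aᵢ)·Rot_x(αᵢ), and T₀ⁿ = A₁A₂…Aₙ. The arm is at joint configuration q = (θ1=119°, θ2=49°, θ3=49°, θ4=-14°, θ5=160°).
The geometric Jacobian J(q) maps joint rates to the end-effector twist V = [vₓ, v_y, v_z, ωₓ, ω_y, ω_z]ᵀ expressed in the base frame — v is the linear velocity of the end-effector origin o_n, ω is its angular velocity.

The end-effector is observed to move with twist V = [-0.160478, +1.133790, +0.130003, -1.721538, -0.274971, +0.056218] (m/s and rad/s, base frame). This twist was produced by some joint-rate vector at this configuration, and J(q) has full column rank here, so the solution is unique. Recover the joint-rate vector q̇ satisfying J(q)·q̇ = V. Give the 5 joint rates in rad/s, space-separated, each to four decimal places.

o_n = [0.4530, 0.6133, 1.4125]
J₁: ẑ×o_n = [-0.6133, 0.4530, 0.0000], ω = ẑ
J2: z=[0.8746, 0.4848, 0.0000] o=[-0.2424, 0.4373, 0.0000] → [0.6848, -1.2354, -0.1832, 0.8746, 0.4848, 0.0000]
J3: z=[0.8746, 0.4848, 0.0000] o=[-0.4841, 0.8734, 0.5736] → [0.4067, -0.7338, -0.6818, 0.8746, 0.4848, 0.0000]
J4: z=[0.4801, -0.8661, -0.1392] o=[0.0320, 1.0974, 0.9598] → [-0.4595, -0.2760, 0.1323, 0.4801, -0.8661, -0.1392]
J5: z=[0.8323, 0.4999, -0.2396] o=[0.4722, 0.6724, 1.6026] → [-0.1092, 0.1628, -0.0396, 0.8323, 0.4999, -0.2396]
q̇ = J⁺·V = [-0.2000, -0.9330, -0.0200, -0.6240, -0.7070]

-0.2000 -0.9330 -0.0200 -0.6240 -0.7070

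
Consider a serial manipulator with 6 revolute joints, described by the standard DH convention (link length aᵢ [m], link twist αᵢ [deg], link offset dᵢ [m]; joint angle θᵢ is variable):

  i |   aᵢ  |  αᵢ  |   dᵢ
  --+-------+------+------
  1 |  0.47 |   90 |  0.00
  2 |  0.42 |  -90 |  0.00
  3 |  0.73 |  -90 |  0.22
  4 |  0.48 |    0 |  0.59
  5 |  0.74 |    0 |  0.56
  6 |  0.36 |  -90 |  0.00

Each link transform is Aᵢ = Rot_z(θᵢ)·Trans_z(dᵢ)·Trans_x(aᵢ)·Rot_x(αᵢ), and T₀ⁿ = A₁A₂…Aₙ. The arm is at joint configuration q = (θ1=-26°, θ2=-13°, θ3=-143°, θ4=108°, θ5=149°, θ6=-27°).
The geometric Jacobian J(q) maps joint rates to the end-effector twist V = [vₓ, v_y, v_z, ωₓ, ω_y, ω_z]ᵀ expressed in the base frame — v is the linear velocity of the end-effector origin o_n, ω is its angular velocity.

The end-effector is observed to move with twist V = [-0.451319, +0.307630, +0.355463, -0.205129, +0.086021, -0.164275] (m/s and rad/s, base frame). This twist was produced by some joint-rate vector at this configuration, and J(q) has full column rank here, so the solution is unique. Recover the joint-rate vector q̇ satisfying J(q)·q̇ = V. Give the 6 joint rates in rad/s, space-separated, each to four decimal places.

0.3910 0.1340 -0.5910 -0.2090 0.6360 -0.5790

o_n = [0.9704, -1.6182, 0.5237]
J₁: ẑ×o_n = [1.6182, 0.9704, -0.0000], ω = ẑ
J2: z=[-0.4384, -0.8988, 0.0000] o=[0.4224, -0.2060, 0.0000] → [-0.4707, 0.2296, 1.1116, -0.4384, -0.8988, 0.0000]
J3: z=[0.2022, -0.0986, 0.9744] o=[0.7903, -0.3854, -0.0945] → [1.1402, 0.0506, -0.2315, 0.2022, -0.0986, 0.9744]
J4: z=[0.1769, -0.9749, -0.1354] o=[0.1316, -0.5530, 0.2510] → [-0.4100, -0.1618, 0.6293, 0.1769, -0.9749, -0.1354]
J5: z=[0.1769, -0.9749, -0.1354] o=[0.2865, -1.0535, -0.3003] → [-0.8797, -0.2384, 0.5668, 0.1769, -0.9749, -0.1354]
J6: z=[0.1769, -0.9749, -0.1354] o=[0.6918, -1.6373, 0.2965] → [-0.2188, -0.0779, 0.2750, 0.1769, -0.9749, -0.1354]
q̇ = J⁺·V = [0.3910, 0.1340, -0.5910, -0.2090, 0.6360, -0.5790]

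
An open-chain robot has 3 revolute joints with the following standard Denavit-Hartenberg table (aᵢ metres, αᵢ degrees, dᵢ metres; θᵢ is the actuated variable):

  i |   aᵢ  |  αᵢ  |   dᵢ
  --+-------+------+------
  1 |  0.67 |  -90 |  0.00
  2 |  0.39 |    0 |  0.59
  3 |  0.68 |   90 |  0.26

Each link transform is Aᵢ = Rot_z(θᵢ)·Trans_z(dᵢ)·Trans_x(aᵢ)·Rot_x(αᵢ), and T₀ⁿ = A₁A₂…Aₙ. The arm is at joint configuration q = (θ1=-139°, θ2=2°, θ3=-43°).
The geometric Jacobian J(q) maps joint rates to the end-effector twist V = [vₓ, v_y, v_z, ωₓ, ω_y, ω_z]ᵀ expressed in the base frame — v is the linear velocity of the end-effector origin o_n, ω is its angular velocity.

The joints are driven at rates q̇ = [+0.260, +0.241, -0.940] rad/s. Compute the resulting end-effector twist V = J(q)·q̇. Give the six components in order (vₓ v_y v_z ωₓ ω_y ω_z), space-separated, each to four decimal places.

0.6729 0.0431 0.2648 -0.4586 0.5275 0.2600

o_n = [-0.6295, -1.6735, 0.4325]
J₁: ẑ×o_n = [1.6735, -0.6295, 0.0000], ω = ẑ
J2: z=[0.6561, -0.7547, 0.0000] o=[-0.5057, -0.4396, 0.0000] → [-0.3264, -0.2838, -0.9030, 0.6561, -0.7547, 0.0000]
J3: z=[0.6561, -0.7547, 0.0000] o=[-0.4127, -1.1405, -0.0136] → [-0.3367, -0.2927, -0.5132, 0.6561, -0.7547, 0.0000]
V = J·q̇ = [0.6729, 0.0431, 0.2648, -0.4586, 0.5275, 0.2600]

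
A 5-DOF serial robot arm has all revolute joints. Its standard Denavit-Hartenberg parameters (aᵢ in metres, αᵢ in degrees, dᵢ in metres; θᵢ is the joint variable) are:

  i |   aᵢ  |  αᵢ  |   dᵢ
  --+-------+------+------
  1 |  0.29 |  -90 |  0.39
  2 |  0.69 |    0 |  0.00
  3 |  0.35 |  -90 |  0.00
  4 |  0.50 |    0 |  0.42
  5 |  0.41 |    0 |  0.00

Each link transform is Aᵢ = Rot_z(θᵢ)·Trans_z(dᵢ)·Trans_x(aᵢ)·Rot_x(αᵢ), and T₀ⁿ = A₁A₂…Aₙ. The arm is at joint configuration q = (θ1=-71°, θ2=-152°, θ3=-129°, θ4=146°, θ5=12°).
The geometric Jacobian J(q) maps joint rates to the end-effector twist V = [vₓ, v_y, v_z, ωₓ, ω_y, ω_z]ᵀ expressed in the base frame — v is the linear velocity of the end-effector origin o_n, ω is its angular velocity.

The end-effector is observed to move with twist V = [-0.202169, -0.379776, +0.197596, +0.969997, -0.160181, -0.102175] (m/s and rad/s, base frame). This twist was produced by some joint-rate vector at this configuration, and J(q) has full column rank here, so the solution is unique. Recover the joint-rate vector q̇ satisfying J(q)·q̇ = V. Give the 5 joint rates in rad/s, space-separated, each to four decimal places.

-0.1930 0.0530 0.8120 -0.7030 0.2270

o_n = [-0.6754, 0.6309, 1.0703]
J₁: ẑ×o_n = [-0.6309, -0.6754, 0.0000], ω = ẑ
J2: z=[0.9455, 0.3256, 0.0000] o=[0.0944, -0.2742, 0.3900] → [0.2215, -0.6432, 1.1064, 0.9455, 0.3256, 0.0000]
J3: z=[0.9455, 0.3256, 0.0000] o=[-0.1039, 0.3018, 0.7139] → [0.1160, -0.3369, 0.4971, 0.9455, 0.3256, 0.0000]
J4: z=[-0.3196, 0.9281, -0.1908] o=[-0.0822, 0.2387, 0.3704] → [0.7245, 0.3369, 0.4252, -0.3196, 0.9281, -0.1908]
J5: z=[-0.3196, 0.9281, -0.1908] o=[-0.5065, 0.6123, 0.6971] → [0.3499, 0.1515, 0.1508, -0.3196, 0.9281, -0.1908]
q̇ = J⁺·V = [-0.1930, 0.0530, 0.8120, -0.7030, 0.2270]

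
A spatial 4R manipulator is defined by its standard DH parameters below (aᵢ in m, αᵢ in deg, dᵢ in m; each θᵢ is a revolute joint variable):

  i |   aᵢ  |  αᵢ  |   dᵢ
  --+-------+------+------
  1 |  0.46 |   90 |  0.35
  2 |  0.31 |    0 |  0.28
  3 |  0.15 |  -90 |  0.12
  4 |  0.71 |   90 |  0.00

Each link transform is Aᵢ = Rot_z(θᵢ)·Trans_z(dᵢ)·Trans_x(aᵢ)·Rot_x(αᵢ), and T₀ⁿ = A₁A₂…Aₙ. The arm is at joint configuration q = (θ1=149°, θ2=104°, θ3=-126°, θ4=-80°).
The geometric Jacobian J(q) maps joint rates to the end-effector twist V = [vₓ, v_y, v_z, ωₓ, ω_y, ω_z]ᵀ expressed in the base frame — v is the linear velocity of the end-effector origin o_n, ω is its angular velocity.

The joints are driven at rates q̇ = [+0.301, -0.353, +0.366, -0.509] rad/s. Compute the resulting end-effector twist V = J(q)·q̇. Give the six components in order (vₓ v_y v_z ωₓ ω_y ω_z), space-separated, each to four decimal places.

o_n = [0.0189, 1.2710, 0.5484]
J₁: ẑ×o_n = [-1.2710, 0.0189, 0.0000], ω = ẑ
J2: z=[0.5150, 0.8572, 0.0000] o=[-0.3943, 0.2369, 0.3500] → [0.1701, -0.1022, 0.1784, 0.5150, 0.8572, 0.0000]
J3: z=[0.5150, 0.8572, 0.0000] o=[-0.1858, 0.4383, 0.6508] → [-0.0878, 0.0527, 0.2534, 0.5150, 0.8572, 0.0000]
J4: z=[-0.3211, 0.1929, 0.9272] o=[-0.2432, 0.6128, 0.5946] → [-0.6192, 0.2282, -0.2619, -0.3211, 0.1929, 0.9272]
V = J·q̇ = [-0.1596, -0.0551, 0.1631, 0.1701, -0.0871, -0.1709]

-0.1596 -0.0551 0.1631 0.1701 -0.0871 -0.1709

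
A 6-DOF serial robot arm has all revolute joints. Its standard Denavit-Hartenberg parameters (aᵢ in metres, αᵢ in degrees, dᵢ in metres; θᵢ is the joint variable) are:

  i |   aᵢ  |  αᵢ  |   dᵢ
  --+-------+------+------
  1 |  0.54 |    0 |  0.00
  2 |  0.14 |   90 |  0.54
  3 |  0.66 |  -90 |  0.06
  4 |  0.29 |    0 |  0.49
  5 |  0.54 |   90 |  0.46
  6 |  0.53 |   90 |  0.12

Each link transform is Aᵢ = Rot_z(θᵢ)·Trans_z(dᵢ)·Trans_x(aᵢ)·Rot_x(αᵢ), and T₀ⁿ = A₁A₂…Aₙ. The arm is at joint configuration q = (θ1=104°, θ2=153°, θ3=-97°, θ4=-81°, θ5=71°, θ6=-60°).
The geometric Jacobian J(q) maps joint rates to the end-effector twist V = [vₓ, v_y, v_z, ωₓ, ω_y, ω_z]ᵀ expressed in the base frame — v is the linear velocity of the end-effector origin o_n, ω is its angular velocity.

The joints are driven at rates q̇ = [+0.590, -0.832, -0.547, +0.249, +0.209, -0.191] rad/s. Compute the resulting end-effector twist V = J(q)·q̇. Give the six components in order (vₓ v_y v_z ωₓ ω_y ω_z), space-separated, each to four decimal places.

o_n = [-0.8202, 0.2241, -0.9861]
J₁: ẑ×o_n = [-0.2241, -0.8202, 0.0000], ω = ẑ
J2: z=[0.0000, 0.0000, 1.0000] o=[-0.1306, 0.5240, 0.0000] → [0.2999, -0.6895, 0.0000, 0.0000, 0.0000, 1.0000]
J3: z=[-0.9744, 0.2250, 0.0000] o=[-0.1621, 0.3875, 0.5400] → [-0.3433, -1.4870, 0.3073, -0.9744, 0.2250, 0.0000]
J4: z=[-0.2233, -0.9671, -0.1219] o=[-0.2025, 0.4794, -0.1151] → [0.8113, -0.1192, -0.5403, -0.2233, -0.9671, -0.1219]
J5: z=[-0.2233, -0.9671, -0.1219] o=[-0.5897, 0.0754, -0.2198] → [0.7592, -0.1430, -0.2560, -0.2233, -0.9671, -0.1219]
J6: z=[-0.9643, 0.2009, 0.1724] o=[-0.7692, -0.2853, -0.8037] → [-0.1244, -0.1847, -0.4809, -0.9643, 0.2009, 0.1724]
V = J·q̇ = [0.1905, 0.8789, -0.2643, 0.6149, -0.6044, -0.3307]

0.1905 0.8789 -0.2643 0.6149 -0.6044 -0.3307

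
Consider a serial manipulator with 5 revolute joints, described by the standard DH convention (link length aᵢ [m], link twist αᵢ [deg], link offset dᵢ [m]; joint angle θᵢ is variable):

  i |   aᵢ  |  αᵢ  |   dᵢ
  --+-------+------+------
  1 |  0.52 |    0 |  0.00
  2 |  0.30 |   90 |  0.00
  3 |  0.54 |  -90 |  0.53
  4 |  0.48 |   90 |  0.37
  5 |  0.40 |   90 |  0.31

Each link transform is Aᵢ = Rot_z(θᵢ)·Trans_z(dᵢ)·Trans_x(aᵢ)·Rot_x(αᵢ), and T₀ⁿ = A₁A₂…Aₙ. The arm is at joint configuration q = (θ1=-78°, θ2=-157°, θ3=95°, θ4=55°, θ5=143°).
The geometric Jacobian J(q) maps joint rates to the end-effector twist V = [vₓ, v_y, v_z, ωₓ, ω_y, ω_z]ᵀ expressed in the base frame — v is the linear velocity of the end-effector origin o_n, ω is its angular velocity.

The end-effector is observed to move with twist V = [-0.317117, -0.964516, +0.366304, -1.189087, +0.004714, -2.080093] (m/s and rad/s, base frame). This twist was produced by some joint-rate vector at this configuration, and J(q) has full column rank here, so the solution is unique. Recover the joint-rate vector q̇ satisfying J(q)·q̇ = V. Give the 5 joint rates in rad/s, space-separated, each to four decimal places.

-0.6620 -0.6920 -0.4230 -0.6200 -0.9560

o_n = [0.8014, -0.4940, 0.8294]
J₁: ẑ×o_n = [0.4940, 0.8014, -0.0000], ω = ẑ
J2: z=[0.0000, 0.0000, 1.0000] o=[0.1081, -0.5086, 0.0000] → [-0.0147, 0.6933, 0.0000, 0.0000, 0.0000, 1.0000]
J3: z=[0.8192, 0.5736, 0.0000] o=[-0.0640, -0.2629, 0.0000] → [0.4757, -0.6794, -0.6856, 0.8192, 0.5736, 0.0000]
J4: z=[0.5714, -0.8160, -0.0872] o=[0.3972, 0.0026, 0.5379] → [-0.2811, -0.2018, 0.0461, 0.5714, -0.8160, -0.0872]
J5: z=[0.5108, 0.2705, 0.8160] o=[0.3003, -0.5446, 0.7800] → [-0.0279, 0.3836, -0.1097, 0.5108, 0.2705, 0.8160]
q̇ = J⁺·V = [-0.6620, -0.6920, -0.4230, -0.6200, -0.9560]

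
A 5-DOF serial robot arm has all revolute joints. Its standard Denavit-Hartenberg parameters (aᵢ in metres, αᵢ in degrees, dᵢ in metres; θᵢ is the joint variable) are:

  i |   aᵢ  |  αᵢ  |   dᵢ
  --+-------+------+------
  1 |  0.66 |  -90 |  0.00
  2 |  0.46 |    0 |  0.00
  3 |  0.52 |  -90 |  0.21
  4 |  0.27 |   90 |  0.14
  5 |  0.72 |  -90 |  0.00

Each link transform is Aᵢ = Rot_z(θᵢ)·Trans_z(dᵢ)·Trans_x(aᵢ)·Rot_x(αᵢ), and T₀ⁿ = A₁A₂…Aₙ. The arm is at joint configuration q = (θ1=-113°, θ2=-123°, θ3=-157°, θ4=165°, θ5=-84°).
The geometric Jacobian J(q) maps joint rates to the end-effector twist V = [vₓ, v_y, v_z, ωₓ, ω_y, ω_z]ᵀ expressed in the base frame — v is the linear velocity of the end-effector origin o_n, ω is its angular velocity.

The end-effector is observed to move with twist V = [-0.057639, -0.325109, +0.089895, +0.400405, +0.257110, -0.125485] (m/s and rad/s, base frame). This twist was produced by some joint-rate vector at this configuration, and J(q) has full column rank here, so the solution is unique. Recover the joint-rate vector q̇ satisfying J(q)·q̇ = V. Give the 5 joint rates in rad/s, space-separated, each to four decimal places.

-0.0630 0.8700 -0.6270 0.3980 -0.0260

o_n = [-0.2833, -0.9761, 0.3021]
J₁: ẑ×o_n = [0.9761, -0.2833, 0.0000], ω = ẑ
J2: z=[0.9205, -0.3907, 0.0000] o=[-0.2579, -0.6075, 0.0000] → [-0.1181, -0.2781, -0.3492, 0.9205, -0.3907, 0.0000]
J3: z=[0.9205, -0.3907, 0.0000] o=[-0.1600, -0.3769, 0.3858] → [0.0327, 0.0770, -0.5997, 0.9205, -0.3907, 0.0000]
J4: z=[0.3848, 0.9065, -0.1736] o=[-0.0020, -0.5421, -0.1263] → [0.3130, -0.1160, 0.0880, 0.3848, 0.9065, -0.1736]
J5: z=[-0.9067, 0.3360, -0.2549] o=[0.0053, -0.3462, 0.1062] → [-0.0947, 0.2512, 0.6681, -0.9067, 0.3360, -0.2549]
q̇ = J⁺·V = [-0.0630, 0.8700, -0.6270, 0.3980, -0.0260]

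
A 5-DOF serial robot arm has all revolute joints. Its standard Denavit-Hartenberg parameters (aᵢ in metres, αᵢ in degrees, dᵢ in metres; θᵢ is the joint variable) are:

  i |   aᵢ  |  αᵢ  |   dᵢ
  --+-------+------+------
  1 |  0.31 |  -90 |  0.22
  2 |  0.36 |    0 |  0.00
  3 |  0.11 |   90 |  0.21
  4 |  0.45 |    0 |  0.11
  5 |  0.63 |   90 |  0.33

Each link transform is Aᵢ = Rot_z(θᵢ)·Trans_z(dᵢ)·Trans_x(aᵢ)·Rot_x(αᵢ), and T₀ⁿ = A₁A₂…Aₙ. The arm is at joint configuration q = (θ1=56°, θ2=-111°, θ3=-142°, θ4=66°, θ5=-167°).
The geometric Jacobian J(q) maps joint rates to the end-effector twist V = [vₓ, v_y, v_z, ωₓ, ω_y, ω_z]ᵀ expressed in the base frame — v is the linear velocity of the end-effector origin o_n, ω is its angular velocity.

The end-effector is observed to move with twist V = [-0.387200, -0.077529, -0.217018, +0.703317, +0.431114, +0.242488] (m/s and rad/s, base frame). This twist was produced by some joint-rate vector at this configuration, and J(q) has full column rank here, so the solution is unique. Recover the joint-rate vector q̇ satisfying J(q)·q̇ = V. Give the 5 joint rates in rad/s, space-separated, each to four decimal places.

0.4720 -0.9270 0.5850 0.6110 0.1740

o_n = [0.3060, 0.4585, 0.2622]
J₁: ẑ×o_n = [-0.4585, 0.3060, 0.0000], ω = ẑ
J2: z=[-0.8290, 0.5592, 0.0000] o=[0.1733, 0.2570, 0.2200] → [0.0236, 0.0350, -0.2412, -0.8290, 0.5592, 0.0000]
J3: z=[-0.8290, 0.5592, 0.0000] o=[0.1012, 0.1500, 0.5561] → [-0.1644, -0.2437, -0.3702, -0.8290, 0.5592, 0.0000]
J4: z=[0.5348, 0.7928, -0.2924] o=[-0.0909, 0.2408, 0.4509] → [-0.0860, -0.0151, -0.1983, 0.5348, 0.7928, -0.2924]
J5: z=[0.5348, 0.7928, -0.2924] o=[-0.4028, 0.5135, 0.2437] → [-0.0014, -0.2171, -0.5914, 0.5348, 0.7928, -0.2924]
q̇ = J⁺·V = [0.4720, -0.9270, 0.5850, 0.6110, 0.1740]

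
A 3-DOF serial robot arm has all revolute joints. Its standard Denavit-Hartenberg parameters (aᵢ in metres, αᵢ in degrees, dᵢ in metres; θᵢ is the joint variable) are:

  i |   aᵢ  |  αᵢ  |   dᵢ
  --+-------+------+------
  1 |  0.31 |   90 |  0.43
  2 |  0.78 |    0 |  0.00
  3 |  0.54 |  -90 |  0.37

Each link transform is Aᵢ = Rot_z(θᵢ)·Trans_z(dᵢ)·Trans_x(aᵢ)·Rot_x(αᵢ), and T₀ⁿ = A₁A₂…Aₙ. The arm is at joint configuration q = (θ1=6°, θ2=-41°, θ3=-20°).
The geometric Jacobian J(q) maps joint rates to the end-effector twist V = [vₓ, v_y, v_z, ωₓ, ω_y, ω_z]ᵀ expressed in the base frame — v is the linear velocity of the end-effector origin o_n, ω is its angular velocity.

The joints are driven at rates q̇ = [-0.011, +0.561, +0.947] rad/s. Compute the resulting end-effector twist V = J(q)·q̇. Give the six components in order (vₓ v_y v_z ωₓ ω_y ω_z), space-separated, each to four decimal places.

0.9911 0.0913 0.7250 0.1576 -1.4997 -0.0110

o_n = [1.1928, -0.2467, -0.5540]
J₁: ẑ×o_n = [0.2467, 1.1928, -0.0000], ω = ẑ
J2: z=[0.1045, -0.9945, 0.0000] o=[0.3083, 0.0324, 0.4300] → [0.9786, 0.1029, 0.8505, 0.1045, -0.9945, 0.0000]
J3: z=[0.1045, -0.9945, 0.0000] o=[0.8938, 0.0939, -0.0817] → [0.4697, 0.0494, 0.2618, 0.1045, -0.9945, 0.0000]
V = J·q̇ = [0.9911, 0.0913, 0.7250, 0.1576, -1.4997, -0.0110]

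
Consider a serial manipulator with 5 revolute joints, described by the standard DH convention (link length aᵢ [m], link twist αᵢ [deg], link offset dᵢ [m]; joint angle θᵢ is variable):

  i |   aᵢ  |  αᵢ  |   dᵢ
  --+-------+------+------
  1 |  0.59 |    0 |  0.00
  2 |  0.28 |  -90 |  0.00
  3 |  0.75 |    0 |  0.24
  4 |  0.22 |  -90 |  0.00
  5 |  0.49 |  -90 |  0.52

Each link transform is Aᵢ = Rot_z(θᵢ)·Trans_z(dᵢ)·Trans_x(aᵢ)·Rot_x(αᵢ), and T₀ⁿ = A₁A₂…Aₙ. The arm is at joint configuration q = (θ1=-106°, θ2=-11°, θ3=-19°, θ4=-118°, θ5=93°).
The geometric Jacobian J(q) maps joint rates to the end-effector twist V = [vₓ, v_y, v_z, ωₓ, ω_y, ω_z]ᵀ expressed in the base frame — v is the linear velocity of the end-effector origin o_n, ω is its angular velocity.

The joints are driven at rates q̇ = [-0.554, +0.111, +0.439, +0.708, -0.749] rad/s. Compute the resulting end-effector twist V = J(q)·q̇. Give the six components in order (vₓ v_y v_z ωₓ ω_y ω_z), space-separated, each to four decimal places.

o_n = [-0.9303, -1.5246, 0.7570]
J₁: ẑ×o_n = [1.5246, -0.9303, 0.0000], ω = ẑ
J2: z=[0.0000, 0.0000, 1.0000] o=[-0.1626, -0.5671, 0.0000] → [0.9575, -0.7677, 0.0000, 0.0000, 0.0000, 1.0000]
J3: z=[0.8910, -0.4540, 0.0000] o=[-0.2897, -0.8166, 0.0000] → [-0.3437, -0.6745, -0.9216, 0.8910, -0.4540, 0.0000]
J4: z=[0.8910, -0.4540, 0.0000] o=[-0.3978, -1.5574, 0.2442] → [-0.2328, -0.4570, -0.2125, 0.8910, -0.4540, 0.0000]
J5: z=[-0.3096, -0.6077, 0.7314] o=[-0.3248, -1.4141, 0.3942] → [-0.1396, -0.3305, -0.3337, -0.3096, -0.6077, 0.7314]
V = J·q̇ = [-0.9495, 0.0581, -0.3051, 1.2539, -0.0656, -0.9908]

-0.9495 0.0581 -0.3051 1.2539 -0.0656 -0.9908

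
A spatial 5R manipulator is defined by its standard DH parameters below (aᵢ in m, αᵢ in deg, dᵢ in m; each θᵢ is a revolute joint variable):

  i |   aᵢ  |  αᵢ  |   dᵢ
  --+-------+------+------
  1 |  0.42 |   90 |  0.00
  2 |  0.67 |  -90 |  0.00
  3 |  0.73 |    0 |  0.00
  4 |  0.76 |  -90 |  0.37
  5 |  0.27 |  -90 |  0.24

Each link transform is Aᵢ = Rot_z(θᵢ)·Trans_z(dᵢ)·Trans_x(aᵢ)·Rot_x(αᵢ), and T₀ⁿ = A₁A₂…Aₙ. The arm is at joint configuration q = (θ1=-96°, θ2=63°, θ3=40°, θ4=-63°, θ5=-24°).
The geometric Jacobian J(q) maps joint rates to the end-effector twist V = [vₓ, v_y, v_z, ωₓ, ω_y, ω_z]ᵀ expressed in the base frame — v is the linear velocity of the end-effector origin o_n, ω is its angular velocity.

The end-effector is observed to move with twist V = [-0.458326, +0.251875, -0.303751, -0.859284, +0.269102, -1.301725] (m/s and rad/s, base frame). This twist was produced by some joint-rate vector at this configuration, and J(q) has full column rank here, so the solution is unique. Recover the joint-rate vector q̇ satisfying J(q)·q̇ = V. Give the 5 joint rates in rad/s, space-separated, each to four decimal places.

o_n = [0.1892, -1.0393, 2.2223]
J₁: ẑ×o_n = [1.0393, 0.1892, -0.0000], ω = ẑ
J2: z=[-0.9945, 0.1045, 0.0000] o=[-0.0439, -0.4177, 0.0000] → [0.2323, 2.2101, 0.5938, -0.9945, 0.1045, 0.0000]
J3: z=[0.0931, 0.8861, 0.4540] o=[-0.0757, -0.7202, 0.5970] → [1.5851, -0.0311, -0.2645, 0.0931, 0.8861, 0.4540]
J4: z=[0.0931, 0.8861, 0.4540] o=[0.3644, -1.0217, 1.0952] → [1.0066, -0.1845, 0.1536, 0.0931, 0.8861, 0.4540]
J5: z=[0.8969, -0.2726, 0.3481] o=[0.0704, -0.9787, 1.8865] → [-0.0704, -0.2597, -0.0219, 0.8969, -0.2726, 0.3481]
q̇ = J⁺·V = [-0.9880, 0.0340, 0.8290, -0.8130, -0.9220]

-0.9880 0.0340 0.8290 -0.8130 -0.9220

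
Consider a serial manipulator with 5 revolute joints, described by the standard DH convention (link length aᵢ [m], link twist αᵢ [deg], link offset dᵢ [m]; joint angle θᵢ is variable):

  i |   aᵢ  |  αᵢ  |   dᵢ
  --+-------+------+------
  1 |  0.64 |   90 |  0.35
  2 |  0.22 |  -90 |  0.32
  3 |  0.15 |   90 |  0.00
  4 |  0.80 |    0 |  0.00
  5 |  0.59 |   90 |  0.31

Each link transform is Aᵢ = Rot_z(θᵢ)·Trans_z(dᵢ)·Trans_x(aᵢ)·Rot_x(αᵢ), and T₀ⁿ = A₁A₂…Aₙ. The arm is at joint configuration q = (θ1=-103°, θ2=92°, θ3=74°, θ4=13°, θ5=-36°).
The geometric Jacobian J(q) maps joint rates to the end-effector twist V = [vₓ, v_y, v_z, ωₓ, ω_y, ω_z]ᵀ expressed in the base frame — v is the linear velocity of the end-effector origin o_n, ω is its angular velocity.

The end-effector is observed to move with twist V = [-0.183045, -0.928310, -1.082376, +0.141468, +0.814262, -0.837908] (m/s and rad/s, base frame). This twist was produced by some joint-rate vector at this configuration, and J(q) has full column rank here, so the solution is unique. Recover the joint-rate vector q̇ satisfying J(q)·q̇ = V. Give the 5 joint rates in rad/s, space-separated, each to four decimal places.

o_n = [0.8361, -0.8686, 1.2751]
J₁: ẑ×o_n = [0.8686, 0.8361, -0.0000], ω = ẑ
J2: z=[-0.9744, 0.2250, 0.0000] o=[-0.1440, -0.6236, 0.3500] → [0.2081, 0.9014, 0.0183, -0.9744, 0.2250, 0.0000]
J3: z=[0.2248, 0.9738, -0.0349] o=[-0.4540, -0.5441, 0.5699] → [0.6754, -0.2036, -1.3293, 0.2248, 0.9738, -0.0349]
J4: z=[-0.2610, 0.0947, 0.9607] o=[-0.3132, -0.5752, 0.6112] → [0.3448, 1.2774, -0.0322, -0.2610, 0.0947, 0.9607]
J5: z=[-0.2610, 0.0947, 0.9607] o=[0.4590, -0.5612, 0.8196] → [0.3385, 0.4812, 0.0446, -0.2610, 0.0947, 0.9607]
q̇ = J⁺·V = [-0.8870, 0.0230, 0.8230, -0.0990, 0.1800]

-0.8870 0.0230 0.8230 -0.0990 0.1800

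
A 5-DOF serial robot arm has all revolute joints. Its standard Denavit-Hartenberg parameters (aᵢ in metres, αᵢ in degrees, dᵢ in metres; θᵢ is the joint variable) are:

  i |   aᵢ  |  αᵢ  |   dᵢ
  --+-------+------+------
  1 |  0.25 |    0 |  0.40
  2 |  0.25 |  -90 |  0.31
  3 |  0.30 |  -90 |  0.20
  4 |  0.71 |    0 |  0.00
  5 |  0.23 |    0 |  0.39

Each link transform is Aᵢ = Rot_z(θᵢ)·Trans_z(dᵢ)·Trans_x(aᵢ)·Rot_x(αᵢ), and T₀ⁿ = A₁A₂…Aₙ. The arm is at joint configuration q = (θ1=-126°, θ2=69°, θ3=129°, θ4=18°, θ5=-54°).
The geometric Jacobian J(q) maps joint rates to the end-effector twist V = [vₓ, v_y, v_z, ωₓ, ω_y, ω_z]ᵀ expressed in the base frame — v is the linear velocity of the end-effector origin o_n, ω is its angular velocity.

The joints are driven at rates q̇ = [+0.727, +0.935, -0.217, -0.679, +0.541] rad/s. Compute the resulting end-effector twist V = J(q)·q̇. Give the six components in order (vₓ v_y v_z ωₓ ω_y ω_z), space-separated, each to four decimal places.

-0.6114 -0.4421 -0.3256 -0.1236 -0.2081 1.5752

o_n = [-0.4768, 0.5183, 0.0529]
J₁: ẑ×o_n = [-0.5183, -0.4768, 0.0000], ω = ẑ
J2: z=[0.0000, 0.0000, 1.0000] o=[-0.1469, -0.2023, 0.4000] → [-0.7205, -0.3299, 0.0000, 0.0000, 0.0000, 1.0000]
J3: z=[0.8387, 0.5446, 0.0000] o=[-0.0108, -0.4119, 0.7100] → [-0.3579, 0.5511, 1.0339, 0.8387, 0.5446, 0.0000]
J4: z=[-0.4233, 0.6518, 0.6293] o=[0.0541, -0.1447, 0.4769] → [-0.6935, -0.5136, 0.0654, -0.4233, 0.6518, 0.6293]
J5: z=[-0.4233, 0.6518, 0.6293] o=[-0.3613, 0.0922, -0.0479] → [-0.2024, -0.0300, -0.1051, -0.4233, 0.6518, 0.6293]
V = J·q̇ = [-0.6114, -0.4421, -0.3256, -0.1236, -0.2081, 1.5752]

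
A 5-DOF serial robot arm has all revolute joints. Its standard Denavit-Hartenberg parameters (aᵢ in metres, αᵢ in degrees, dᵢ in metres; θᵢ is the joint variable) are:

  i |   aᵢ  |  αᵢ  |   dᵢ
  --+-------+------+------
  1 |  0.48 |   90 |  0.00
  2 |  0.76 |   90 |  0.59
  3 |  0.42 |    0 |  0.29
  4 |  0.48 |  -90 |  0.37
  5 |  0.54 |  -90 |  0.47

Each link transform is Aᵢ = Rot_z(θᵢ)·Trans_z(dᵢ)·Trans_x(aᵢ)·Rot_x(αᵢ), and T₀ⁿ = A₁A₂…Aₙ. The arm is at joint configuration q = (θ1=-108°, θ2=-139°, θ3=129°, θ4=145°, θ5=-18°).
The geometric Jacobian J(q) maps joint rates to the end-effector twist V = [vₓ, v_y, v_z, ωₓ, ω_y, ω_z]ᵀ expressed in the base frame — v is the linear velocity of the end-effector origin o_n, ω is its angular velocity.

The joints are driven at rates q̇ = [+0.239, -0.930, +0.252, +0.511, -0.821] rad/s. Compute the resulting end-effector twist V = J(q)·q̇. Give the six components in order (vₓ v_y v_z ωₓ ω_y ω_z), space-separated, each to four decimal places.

o_n = [0.3003, 0.7885, -0.0542]
J₁: ẑ×o_n = [-0.7885, 0.3003, 0.0000], ω = ẑ
J2: z=[-0.9511, 0.3090, 0.0000] o=[-0.1483, -0.4565, 0.0000] → [-0.0168, -0.0516, -1.3227, -0.9511, 0.3090, 0.0000]
J3: z=[0.2027, 0.6239, 0.7547] o=[-0.5322, 0.2713, -0.4986] → [-0.1131, 0.5382, -0.4146, 0.2027, 0.6239, 0.7547]
J4: z=[0.2027, 0.6239, 0.7547] o=[-0.8455, 0.3634, -0.1063] → [-0.2883, 0.8542, -0.6287, 0.2027, 0.6239, 0.7547]
J5: z=[0.1663, 0.7376, -0.6545] o=[-0.3073, 0.4703, 0.1509] → [0.0569, -0.3635, -0.3952, 0.1663, 0.7376, -0.6545]
V = J·q̇ = [-0.3954, 0.9903, 1.1289, 0.9026, -0.4169, 1.3522]

-0.3954 0.9903 1.1289 0.9026 -0.4169 1.3522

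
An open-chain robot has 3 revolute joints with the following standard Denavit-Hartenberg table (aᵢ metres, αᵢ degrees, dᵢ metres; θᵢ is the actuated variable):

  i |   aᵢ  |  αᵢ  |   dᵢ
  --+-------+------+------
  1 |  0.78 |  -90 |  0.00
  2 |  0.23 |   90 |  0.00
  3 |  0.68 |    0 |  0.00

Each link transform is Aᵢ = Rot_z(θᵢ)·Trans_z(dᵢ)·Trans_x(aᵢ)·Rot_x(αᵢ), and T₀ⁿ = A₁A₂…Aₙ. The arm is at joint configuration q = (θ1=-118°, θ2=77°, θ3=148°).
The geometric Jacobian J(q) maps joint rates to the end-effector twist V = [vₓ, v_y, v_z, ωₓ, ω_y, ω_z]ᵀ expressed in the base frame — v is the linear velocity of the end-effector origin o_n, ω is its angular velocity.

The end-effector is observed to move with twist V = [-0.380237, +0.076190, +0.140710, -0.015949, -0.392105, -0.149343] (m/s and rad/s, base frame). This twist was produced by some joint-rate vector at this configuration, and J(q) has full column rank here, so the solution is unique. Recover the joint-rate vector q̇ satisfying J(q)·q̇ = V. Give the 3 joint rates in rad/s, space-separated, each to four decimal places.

-0.2310 0.1700 0.3630

o_n = [-0.0114, -0.7890, 0.3378]
J₁: ẑ×o_n = [0.7890, -0.0114, 0.0000], ω = ẑ
J2: z=[0.8829, -0.4695, 0.0000] o=[-0.3662, -0.6887, 0.0000] → [-0.1586, -0.2982, 0.0780, 0.8829, -0.4695, 0.0000]
J3: z=[-0.4574, -0.8603, 0.2250] o=[-0.3905, -0.7344, -0.2241] → [-0.4711, 0.3423, 0.3511, -0.4574, -0.8603, 0.2250]
q̇ = J⁺·V = [-0.2310, 0.1700, 0.3630]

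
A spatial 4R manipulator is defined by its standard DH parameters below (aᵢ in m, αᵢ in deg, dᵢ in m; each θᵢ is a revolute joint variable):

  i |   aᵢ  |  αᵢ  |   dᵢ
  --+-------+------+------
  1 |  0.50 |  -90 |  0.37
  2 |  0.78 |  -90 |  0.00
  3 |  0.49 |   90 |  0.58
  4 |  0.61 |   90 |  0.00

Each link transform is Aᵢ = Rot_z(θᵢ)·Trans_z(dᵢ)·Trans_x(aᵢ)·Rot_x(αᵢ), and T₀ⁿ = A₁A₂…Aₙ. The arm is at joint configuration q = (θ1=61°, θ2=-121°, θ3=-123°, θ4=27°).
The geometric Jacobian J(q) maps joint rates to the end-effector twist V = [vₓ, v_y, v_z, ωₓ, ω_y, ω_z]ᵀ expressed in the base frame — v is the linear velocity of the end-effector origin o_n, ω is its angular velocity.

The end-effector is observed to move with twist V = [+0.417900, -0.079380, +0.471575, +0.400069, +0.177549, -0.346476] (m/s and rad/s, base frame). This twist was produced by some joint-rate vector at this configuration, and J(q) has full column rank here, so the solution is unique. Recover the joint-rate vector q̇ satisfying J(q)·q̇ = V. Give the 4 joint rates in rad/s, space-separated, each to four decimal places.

o_n = [-0.2138, 1.4022, 0.9975]
J₁: ẑ×o_n = [-1.4022, -0.2138, 0.0000], ω = ẑ
J2: z=[-0.8746, 0.4848, 0.0000] o=[0.2424, 0.4373, 0.3700] → [0.3042, 0.5488, -0.6227, -0.8746, 0.4848, 0.0000]
J3: z=[0.4156, 0.7497, 0.5150] o=[0.0476, 0.0859, 1.0386] → [-0.7087, -0.1176, 0.7430, 0.4156, 0.7497, 0.5150]
J4: z=[0.6858, 0.1137, -0.7189] o=[-0.0041, 0.8402, 1.1086] → [0.3913, 0.2269, 0.4092, 0.6858, 0.1137, -0.7189]
q̇ = J⁺·V = [-0.5710, -0.2720, 0.4150, -0.0150]

-0.5710 -0.2720 0.4150 -0.0150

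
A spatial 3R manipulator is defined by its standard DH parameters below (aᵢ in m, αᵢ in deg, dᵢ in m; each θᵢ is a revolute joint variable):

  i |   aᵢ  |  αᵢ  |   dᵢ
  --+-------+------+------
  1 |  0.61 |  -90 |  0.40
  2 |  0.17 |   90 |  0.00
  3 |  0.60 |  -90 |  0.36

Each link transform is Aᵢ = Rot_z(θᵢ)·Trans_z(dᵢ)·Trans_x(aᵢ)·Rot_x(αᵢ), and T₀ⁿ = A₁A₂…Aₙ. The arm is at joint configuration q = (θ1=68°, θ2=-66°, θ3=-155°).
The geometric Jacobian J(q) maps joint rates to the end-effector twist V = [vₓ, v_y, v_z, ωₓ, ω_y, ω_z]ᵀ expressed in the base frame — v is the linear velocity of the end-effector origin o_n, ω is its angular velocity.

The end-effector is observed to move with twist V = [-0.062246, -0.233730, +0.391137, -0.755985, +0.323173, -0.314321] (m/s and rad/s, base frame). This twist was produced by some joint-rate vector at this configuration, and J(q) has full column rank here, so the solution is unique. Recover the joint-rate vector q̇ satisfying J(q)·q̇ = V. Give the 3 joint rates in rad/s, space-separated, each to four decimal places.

o_n = [0.2835, 0.0247, 0.2050]
J₁: ẑ×o_n = [-0.0247, 0.2835, 0.0000], ω = ẑ
J2: z=[-0.9272, 0.3746, 0.0000] o=[0.2285, 0.5656, 0.4000] → [-0.0731, -0.1808, 0.4809, -0.9272, 0.3746, 0.0000]
J3: z=[-0.3422, -0.8470, 0.4067] o=[0.2544, 0.6297, 0.5553] → [0.5428, -0.1081, 0.2316, -0.3422, -0.8470, 0.4067]
q̇ = J⁺·V = [-0.3070, 0.8220, -0.0180]

-0.3070 0.8220 -0.0180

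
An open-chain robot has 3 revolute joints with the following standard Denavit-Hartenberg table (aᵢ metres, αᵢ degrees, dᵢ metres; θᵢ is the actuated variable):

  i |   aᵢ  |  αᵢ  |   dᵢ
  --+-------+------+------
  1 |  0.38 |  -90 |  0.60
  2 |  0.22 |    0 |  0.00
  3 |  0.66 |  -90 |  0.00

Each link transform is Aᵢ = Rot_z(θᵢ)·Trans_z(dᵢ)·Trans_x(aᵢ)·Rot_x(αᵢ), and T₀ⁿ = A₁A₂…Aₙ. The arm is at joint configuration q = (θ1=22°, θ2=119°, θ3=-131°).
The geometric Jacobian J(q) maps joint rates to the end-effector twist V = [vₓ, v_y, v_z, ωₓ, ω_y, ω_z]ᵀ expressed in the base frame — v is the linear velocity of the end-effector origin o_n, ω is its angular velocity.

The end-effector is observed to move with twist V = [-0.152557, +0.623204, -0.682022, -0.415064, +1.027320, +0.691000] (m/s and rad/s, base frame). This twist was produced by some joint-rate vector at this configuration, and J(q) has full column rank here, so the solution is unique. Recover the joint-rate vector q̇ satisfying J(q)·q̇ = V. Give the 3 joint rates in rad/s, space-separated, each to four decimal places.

0.6910 0.3120 0.7960

o_n = [0.8520, 0.3442, 0.5448]
J₁: ẑ×o_n = [-0.3442, 0.8520, 0.0000], ω = ẑ
J2: z=[-0.3746, 0.9272, 0.0000] o=[0.3523, 0.1424, 0.6000] → [-0.0512, -0.0207, -0.5389, -0.3746, 0.9272, 0.0000]
J3: z=[-0.3746, 0.9272, 0.0000] o=[0.2534, 0.1024, 0.4076] → [0.1272, 0.0514, -0.6456, -0.3746, 0.9272, 0.0000]
q̇ = J⁺·V = [0.6910, 0.3120, 0.7960]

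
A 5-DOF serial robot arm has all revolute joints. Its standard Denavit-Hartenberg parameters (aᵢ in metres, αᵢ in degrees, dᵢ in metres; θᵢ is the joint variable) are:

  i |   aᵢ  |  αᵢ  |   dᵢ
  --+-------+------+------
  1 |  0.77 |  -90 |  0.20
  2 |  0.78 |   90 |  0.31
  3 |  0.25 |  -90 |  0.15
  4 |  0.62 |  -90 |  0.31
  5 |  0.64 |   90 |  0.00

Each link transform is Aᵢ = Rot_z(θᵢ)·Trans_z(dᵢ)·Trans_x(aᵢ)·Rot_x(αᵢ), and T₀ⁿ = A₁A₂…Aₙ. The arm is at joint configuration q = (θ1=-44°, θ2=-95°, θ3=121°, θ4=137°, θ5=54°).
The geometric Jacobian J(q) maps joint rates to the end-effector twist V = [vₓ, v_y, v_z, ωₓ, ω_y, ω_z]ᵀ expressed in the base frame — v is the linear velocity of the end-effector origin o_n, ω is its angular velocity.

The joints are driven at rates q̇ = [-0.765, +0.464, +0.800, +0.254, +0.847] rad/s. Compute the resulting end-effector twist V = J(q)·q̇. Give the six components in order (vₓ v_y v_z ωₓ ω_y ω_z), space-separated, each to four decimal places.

o_n = [0.8625, -0.8234, 1.4461]
J₁: ẑ×o_n = [0.8234, 0.8625, -0.0000], ω = ẑ
J2: z=[0.6947, 0.7193, 0.0000] o=[0.5539, -0.5349, 0.2000] → [0.8964, -0.8656, -0.4224, 0.6947, 0.7193, 0.0000]
J3: z=[-0.7166, 0.6920, -0.0872] o=[0.7203, -0.2647, 0.9770] → [0.2759, 0.3238, 0.3020, -0.7166, 0.6920, -0.0872]
J4: z=[-0.3040, -0.4224, -0.8539] o=[0.7698, -0.0145, 0.8357] → [-0.9486, 0.1064, 0.2851, -0.3040, -0.4224, -0.8539]
J5: z=[-0.9522, 0.1069, 0.2862] o=[0.6939, -0.7035, 0.8405] → [0.0990, 0.6249, 0.0962, -0.9522, 0.1069, 0.2862]
V = J·q̇ = [-0.1503, -0.2461, 0.1995, -1.1347, 0.8706, -0.8092]

-0.1503 -0.2461 0.1995 -1.1347 0.8706 -0.8092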